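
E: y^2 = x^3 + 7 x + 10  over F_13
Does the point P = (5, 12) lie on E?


Check whether y^2 = x^3 + 7 x + 10 (mod 13) for (x, y) = (5, 12).
LHS: y^2 = 12^2 mod 13 = 1
RHS: x^3 + 7 x + 10 = 5^3 + 7*5 + 10 mod 13 = 1
LHS = RHS

Yes, on the curve


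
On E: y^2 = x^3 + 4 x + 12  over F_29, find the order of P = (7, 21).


Compute successive multiples of P until we hit O:
  1P = (7, 21)
  2P = (2, 17)
  3P = (16, 24)
  4P = (19, 4)
  5P = (4, 11)
  6P = (13, 17)
  7P = (3, 15)
  8P = (14, 12)
  ... (continuing to 38P)
  38P = O

ord(P) = 38


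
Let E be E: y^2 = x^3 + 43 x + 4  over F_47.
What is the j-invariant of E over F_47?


Delta = -16(4 a^3 + 27 b^2) mod 47 = 4
-1728 * (4 a)^3 = -1728 * (4*43)^3 mod 47 = 17
j = 17 * 4^(-1) mod 47 = 16

j = 16 (mod 47)


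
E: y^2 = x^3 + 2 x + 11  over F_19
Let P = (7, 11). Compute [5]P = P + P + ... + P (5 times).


k = 5 = 101_2 (binary, LSB first: 101)
Double-and-add from P = (7, 11):
  bit 0 = 1: acc = O + (7, 11) = (7, 11)
  bit 1 = 0: acc unchanged = (7, 11)
  bit 2 = 1: acc = (7, 11) + (16, 4) = (2, 2)

5P = (2, 2)


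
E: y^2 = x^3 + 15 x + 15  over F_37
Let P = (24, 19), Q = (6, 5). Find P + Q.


P != Q, so use the chord formula.
s = (y2 - y1) / (x2 - x1) = (23) / (19) mod 37 = 9
x3 = s^2 - x1 - x2 mod 37 = 9^2 - 24 - 6 = 14
y3 = s (x1 - x3) - y1 mod 37 = 9 * (24 - 14) - 19 = 34

P + Q = (14, 34)


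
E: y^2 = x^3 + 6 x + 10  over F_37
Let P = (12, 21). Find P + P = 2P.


Doubling: s = (3 x1^2 + a) / (2 y1)
s = (3*12^2 + 6) / (2*21) mod 37 = 21
x3 = s^2 - 2 x1 mod 37 = 21^2 - 2*12 = 10
y3 = s (x1 - x3) - y1 mod 37 = 21 * (12 - 10) - 21 = 21

2P = (10, 21)


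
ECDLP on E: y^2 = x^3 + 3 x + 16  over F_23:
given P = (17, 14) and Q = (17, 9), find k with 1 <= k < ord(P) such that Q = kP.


Enumerate multiples of P until we hit Q = (17, 9):
  1P = (17, 14)
  2P = (20, 16)
  3P = (12, 20)
  4P = (12, 3)
  5P = (20, 7)
  6P = (17, 9)
Match found at i = 6.

k = 6


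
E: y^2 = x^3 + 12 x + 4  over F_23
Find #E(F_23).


For each x in F_23, count y with y^2 = x^3 + 12 x + 4 mod 23:
  x = 0: RHS = 4, y in [2, 21]  -> 2 point(s)
  x = 2: RHS = 13, y in [6, 17]  -> 2 point(s)
  x = 4: RHS = 1, y in [1, 22]  -> 2 point(s)
  x = 6: RHS = 16, y in [4, 19]  -> 2 point(s)
  x = 9: RHS = 13, y in [6, 17]  -> 2 point(s)
  x = 11: RHS = 18, y in [8, 15]  -> 2 point(s)
  x = 12: RHS = 13, y in [6, 17]  -> 2 point(s)
  x = 14: RHS = 18, y in [8, 15]  -> 2 point(s)
  x = 18: RHS = 3, y in [7, 16]  -> 2 point(s)
  x = 21: RHS = 18, y in [8, 15]  -> 2 point(s)
Affine points: 20. Add the point at infinity: total = 21.

#E(F_23) = 21


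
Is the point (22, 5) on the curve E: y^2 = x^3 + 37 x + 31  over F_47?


Check whether y^2 = x^3 + 37 x + 31 (mod 47) for (x, y) = (22, 5).
LHS: y^2 = 5^2 mod 47 = 25
RHS: x^3 + 37 x + 31 = 22^3 + 37*22 + 31 mod 47 = 25
LHS = RHS

Yes, on the curve


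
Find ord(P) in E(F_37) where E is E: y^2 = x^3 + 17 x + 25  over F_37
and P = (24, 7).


Compute successive multiples of P until we hit O:
  1P = (24, 7)
  2P = (36, 9)
  3P = (13, 1)
  4P = (11, 27)
  5P = (14, 26)
  6P = (20, 15)
  7P = (34, 13)
  8P = (6, 26)
  ... (continuing to 46P)
  46P = O

ord(P) = 46


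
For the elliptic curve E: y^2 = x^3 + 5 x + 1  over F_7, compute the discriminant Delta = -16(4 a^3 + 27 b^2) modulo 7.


4 a^3 + 27 b^2 = 4*5^3 + 27*1^2 = 500 + 27 = 527
Delta = -16 * (527) = -8432
Delta mod 7 = 3

Delta = 3 (mod 7)


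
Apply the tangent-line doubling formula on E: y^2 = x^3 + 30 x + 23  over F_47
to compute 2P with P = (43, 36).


Doubling: s = (3 x1^2 + a) / (2 y1)
s = (3*43^2 + 30) / (2*36) mod 47 = 5
x3 = s^2 - 2 x1 mod 47 = 5^2 - 2*43 = 33
y3 = s (x1 - x3) - y1 mod 47 = 5 * (43 - 33) - 36 = 14

2P = (33, 14)


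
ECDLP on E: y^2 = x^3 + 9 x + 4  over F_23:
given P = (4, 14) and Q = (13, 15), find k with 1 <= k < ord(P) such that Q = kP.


Enumerate multiples of P until we hit Q = (13, 15):
  1P = (4, 14)
  2P = (18, 15)
  3P = (3, 14)
  4P = (16, 9)
  5P = (11, 10)
  6P = (21, 22)
  7P = (10, 17)
  8P = (15, 15)
  9P = (8, 17)
  10P = (13, 8)
  11P = (9, 20)
  12P = (5, 17)
  13P = (0, 21)
  14P = (12, 0)
  15P = (0, 2)
  16P = (5, 6)
  17P = (9, 3)
  18P = (13, 15)
Match found at i = 18.

k = 18


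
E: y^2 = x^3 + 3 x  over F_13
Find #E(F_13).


For each x in F_13, count y with y^2 = x^3 + 3 x + 0 mod 13:
  x = 0: RHS = 0, y in [0]  -> 1 point(s)
  x = 1: RHS = 4, y in [2, 11]  -> 2 point(s)
  x = 2: RHS = 1, y in [1, 12]  -> 2 point(s)
  x = 3: RHS = 10, y in [6, 7]  -> 2 point(s)
  x = 5: RHS = 10, y in [6, 7]  -> 2 point(s)
  x = 6: RHS = 0, y in [0]  -> 1 point(s)
  x = 7: RHS = 0, y in [0]  -> 1 point(s)
  x = 8: RHS = 3, y in [4, 9]  -> 2 point(s)
  x = 10: RHS = 3, y in [4, 9]  -> 2 point(s)
  x = 11: RHS = 12, y in [5, 8]  -> 2 point(s)
  x = 12: RHS = 9, y in [3, 10]  -> 2 point(s)
Affine points: 19. Add the point at infinity: total = 20.

#E(F_13) = 20


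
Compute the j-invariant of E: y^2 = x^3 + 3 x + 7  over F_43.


Delta = -16(4 a^3 + 27 b^2) mod 43 = 23
-1728 * (4 a)^3 = -1728 * (4*3)^3 mod 43 = 22
j = 22 * 23^(-1) mod 43 = 29

j = 29 (mod 43)


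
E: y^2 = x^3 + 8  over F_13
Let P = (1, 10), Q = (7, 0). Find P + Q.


P != Q, so use the chord formula.
s = (y2 - y1) / (x2 - x1) = (3) / (6) mod 13 = 7
x3 = s^2 - x1 - x2 mod 13 = 7^2 - 1 - 7 = 2
y3 = s (x1 - x3) - y1 mod 13 = 7 * (1 - 2) - 10 = 9

P + Q = (2, 9)


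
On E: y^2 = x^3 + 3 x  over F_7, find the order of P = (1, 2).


Compute successive multiples of P until we hit O:
  1P = (1, 2)
  2P = (2, 0)
  3P = (1, 5)
  4P = O

ord(P) = 4


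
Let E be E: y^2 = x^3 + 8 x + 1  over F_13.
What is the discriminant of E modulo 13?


4 a^3 + 27 b^2 = 4*8^3 + 27*1^2 = 2048 + 27 = 2075
Delta = -16 * (2075) = -33200
Delta mod 13 = 2

Delta = 2 (mod 13)


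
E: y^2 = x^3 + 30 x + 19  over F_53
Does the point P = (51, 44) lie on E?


Check whether y^2 = x^3 + 30 x + 19 (mod 53) for (x, y) = (51, 44).
LHS: y^2 = 44^2 mod 53 = 28
RHS: x^3 + 30 x + 19 = 51^3 + 30*51 + 19 mod 53 = 4
LHS != RHS

No, not on the curve


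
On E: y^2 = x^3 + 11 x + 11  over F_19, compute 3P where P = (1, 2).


k = 3 = 11_2 (binary, LSB first: 11)
Double-and-add from P = (1, 2):
  bit 0 = 1: acc = O + (1, 2) = (1, 2)
  bit 1 = 1: acc = (1, 2) + (15, 6) = (12, 3)

3P = (12, 3)


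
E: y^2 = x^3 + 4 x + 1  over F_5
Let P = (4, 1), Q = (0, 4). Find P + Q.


P != Q, so use the chord formula.
s = (y2 - y1) / (x2 - x1) = (3) / (1) mod 5 = 3
x3 = s^2 - x1 - x2 mod 5 = 3^2 - 4 - 0 = 0
y3 = s (x1 - x3) - y1 mod 5 = 3 * (4 - 0) - 1 = 1

P + Q = (0, 1)


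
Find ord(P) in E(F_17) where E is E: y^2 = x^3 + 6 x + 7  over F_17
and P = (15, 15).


Compute successive multiples of P until we hit O:
  1P = (15, 15)
  2P = (3, 16)
  3P = (14, 9)
  4P = (7, 16)
  5P = (16, 0)
  6P = (7, 1)
  7P = (14, 8)
  8P = (3, 1)
  ... (continuing to 10P)
  10P = O

ord(P) = 10


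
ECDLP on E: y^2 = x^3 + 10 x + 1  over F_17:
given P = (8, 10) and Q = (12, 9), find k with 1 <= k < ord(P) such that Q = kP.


Enumerate multiples of P until we hit Q = (12, 9):
  1P = (8, 10)
  2P = (9, 2)
  3P = (13, 13)
  4P = (12, 8)
  5P = (10, 8)
  6P = (0, 16)
  7P = (0, 1)
  8P = (10, 9)
  9P = (12, 9)
Match found at i = 9.

k = 9


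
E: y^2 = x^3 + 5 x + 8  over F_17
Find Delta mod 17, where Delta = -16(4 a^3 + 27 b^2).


4 a^3 + 27 b^2 = 4*5^3 + 27*8^2 = 500 + 1728 = 2228
Delta = -16 * (2228) = -35648
Delta mod 17 = 1

Delta = 1 (mod 17)


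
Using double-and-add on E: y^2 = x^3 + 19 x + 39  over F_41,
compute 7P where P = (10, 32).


k = 7 = 111_2 (binary, LSB first: 111)
Double-and-add from P = (10, 32):
  bit 0 = 1: acc = O + (10, 32) = (10, 32)
  bit 1 = 1: acc = (10, 32) + (11, 29) = (29, 25)
  bit 2 = 1: acc = (29, 25) + (1, 10) = (15, 3)

7P = (15, 3)


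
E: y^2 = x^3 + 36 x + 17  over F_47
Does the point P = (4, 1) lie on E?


Check whether y^2 = x^3 + 36 x + 17 (mod 47) for (x, y) = (4, 1).
LHS: y^2 = 1^2 mod 47 = 1
RHS: x^3 + 36 x + 17 = 4^3 + 36*4 + 17 mod 47 = 37
LHS != RHS

No, not on the curve


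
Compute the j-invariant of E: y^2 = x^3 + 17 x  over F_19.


Delta = -16(4 a^3 + 27 b^2) mod 19 = 18
-1728 * (4 a)^3 = -1728 * (4*17)^3 mod 19 = 1
j = 1 * 18^(-1) mod 19 = 18

j = 18 (mod 19)


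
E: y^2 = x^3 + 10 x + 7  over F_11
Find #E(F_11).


For each x in F_11, count y with y^2 = x^3 + 10 x + 7 mod 11:
  x = 3: RHS = 9, y in [3, 8]  -> 2 point(s)
  x = 4: RHS = 1, y in [1, 10]  -> 2 point(s)
  x = 8: RHS = 5, y in [4, 7]  -> 2 point(s)
  x = 9: RHS = 1, y in [1, 10]  -> 2 point(s)
Affine points: 8. Add the point at infinity: total = 9.

#E(F_11) = 9


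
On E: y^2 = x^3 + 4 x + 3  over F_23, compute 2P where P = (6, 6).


Doubling: s = (3 x1^2 + a) / (2 y1)
s = (3*6^2 + 4) / (2*6) mod 23 = 17
x3 = s^2 - 2 x1 mod 23 = 17^2 - 2*6 = 1
y3 = s (x1 - x3) - y1 mod 23 = 17 * (6 - 1) - 6 = 10

2P = (1, 10)


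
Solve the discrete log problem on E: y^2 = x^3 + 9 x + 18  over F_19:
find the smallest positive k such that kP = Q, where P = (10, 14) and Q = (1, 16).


Enumerate multiples of P until we hit Q = (1, 16):
  1P = (10, 14)
  2P = (4, 2)
  3P = (9, 7)
  4P = (11, 17)
  5P = (7, 14)
  6P = (2, 5)
  7P = (5, 13)
  8P = (1, 3)
  9P = (17, 7)
  10P = (12, 7)
  11P = (14, 0)
  12P = (12, 12)
  13P = (17, 12)
  14P = (1, 16)
Match found at i = 14.

k = 14


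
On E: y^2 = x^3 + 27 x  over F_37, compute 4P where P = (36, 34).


k = 4 = 100_2 (binary, LSB first: 001)
Double-and-add from P = (36, 34):
  bit 0 = 0: acc unchanged = O
  bit 1 = 0: acc unchanged = O
  bit 2 = 1: acc = O + (10, 30) = (10, 30)

4P = (10, 30)


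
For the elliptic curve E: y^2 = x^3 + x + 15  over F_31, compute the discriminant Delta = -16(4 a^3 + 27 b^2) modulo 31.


4 a^3 + 27 b^2 = 4*1^3 + 27*15^2 = 4 + 6075 = 6079
Delta = -16 * (6079) = -97264
Delta mod 31 = 14

Delta = 14 (mod 31)


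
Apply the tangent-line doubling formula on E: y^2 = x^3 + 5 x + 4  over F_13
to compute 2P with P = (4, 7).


Doubling: s = (3 x1^2 + a) / (2 y1)
s = (3*4^2 + 5) / (2*7) mod 13 = 1
x3 = s^2 - 2 x1 mod 13 = 1^2 - 2*4 = 6
y3 = s (x1 - x3) - y1 mod 13 = 1 * (4 - 6) - 7 = 4

2P = (6, 4)


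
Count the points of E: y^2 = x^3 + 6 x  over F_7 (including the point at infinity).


For each x in F_7, count y with y^2 = x^3 + 6 x + 0 mod 7:
  x = 0: RHS = 0, y in [0]  -> 1 point(s)
  x = 1: RHS = 0, y in [0]  -> 1 point(s)
  x = 4: RHS = 4, y in [2, 5]  -> 2 point(s)
  x = 5: RHS = 1, y in [1, 6]  -> 2 point(s)
  x = 6: RHS = 0, y in [0]  -> 1 point(s)
Affine points: 7. Add the point at infinity: total = 8.

#E(F_7) = 8


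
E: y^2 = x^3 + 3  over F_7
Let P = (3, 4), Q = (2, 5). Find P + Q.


P != Q, so use the chord formula.
s = (y2 - y1) / (x2 - x1) = (1) / (6) mod 7 = 6
x3 = s^2 - x1 - x2 mod 7 = 6^2 - 3 - 2 = 3
y3 = s (x1 - x3) - y1 mod 7 = 6 * (3 - 3) - 4 = 3

P + Q = (3, 3)


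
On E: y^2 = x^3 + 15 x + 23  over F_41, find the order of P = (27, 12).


Compute successive multiples of P until we hit O:
  1P = (27, 12)
  2P = (18, 4)
  3P = (14, 36)
  4P = (25, 19)
  5P = (32, 26)
  6P = (21, 13)
  7P = (1, 11)
  8P = (11, 17)
  ... (continuing to 54P)
  54P = O

ord(P) = 54


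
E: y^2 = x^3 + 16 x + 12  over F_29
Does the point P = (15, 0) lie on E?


Check whether y^2 = x^3 + 16 x + 12 (mod 29) for (x, y) = (15, 0).
LHS: y^2 = 0^2 mod 29 = 0
RHS: x^3 + 16 x + 12 = 15^3 + 16*15 + 12 mod 29 = 2
LHS != RHS

No, not on the curve


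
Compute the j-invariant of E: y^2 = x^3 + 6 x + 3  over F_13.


Delta = -16(4 a^3 + 27 b^2) mod 13 = 7
-1728 * (4 a)^3 = -1728 * (4*6)^3 mod 13 = 5
j = 5 * 7^(-1) mod 13 = 10

j = 10 (mod 13)


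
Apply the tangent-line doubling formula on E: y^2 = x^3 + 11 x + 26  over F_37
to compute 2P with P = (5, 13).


Doubling: s = (3 x1^2 + a) / (2 y1)
s = (3*5^2 + 11) / (2*13) mod 37 = 9
x3 = s^2 - 2 x1 mod 37 = 9^2 - 2*5 = 34
y3 = s (x1 - x3) - y1 mod 37 = 9 * (5 - 34) - 13 = 22

2P = (34, 22)


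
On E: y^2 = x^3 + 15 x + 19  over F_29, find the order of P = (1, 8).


Compute successive multiples of P until we hit O:
  1P = (1, 8)
  2P = (26, 11)
  3P = (8, 19)
  4P = (13, 27)
  5P = (2, 17)
  6P = (20, 24)
  7P = (21, 24)
  8P = (3, 2)
  ... (continuing to 40P)
  40P = O

ord(P) = 40


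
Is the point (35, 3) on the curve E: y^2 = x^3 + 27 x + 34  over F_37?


Check whether y^2 = x^3 + 27 x + 34 (mod 37) for (x, y) = (35, 3).
LHS: y^2 = 3^2 mod 37 = 9
RHS: x^3 + 27 x + 34 = 35^3 + 27*35 + 34 mod 37 = 9
LHS = RHS

Yes, on the curve


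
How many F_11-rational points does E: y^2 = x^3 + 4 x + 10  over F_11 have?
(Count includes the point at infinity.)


For each x in F_11, count y with y^2 = x^3 + 4 x + 10 mod 11:
  x = 1: RHS = 4, y in [2, 9]  -> 2 point(s)
  x = 2: RHS = 4, y in [2, 9]  -> 2 point(s)
  x = 3: RHS = 5, y in [4, 7]  -> 2 point(s)
  x = 5: RHS = 1, y in [1, 10]  -> 2 point(s)
  x = 8: RHS = 4, y in [2, 9]  -> 2 point(s)
  x = 9: RHS = 5, y in [4, 7]  -> 2 point(s)
  x = 10: RHS = 5, y in [4, 7]  -> 2 point(s)
Affine points: 14. Add the point at infinity: total = 15.

#E(F_11) = 15


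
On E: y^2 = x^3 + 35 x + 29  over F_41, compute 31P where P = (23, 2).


k = 31 = 11111_2 (binary, LSB first: 11111)
Double-and-add from P = (23, 2):
  bit 0 = 1: acc = O + (23, 2) = (23, 2)
  bit 1 = 1: acc = (23, 2) + (5, 40) = (21, 12)
  bit 2 = 1: acc = (21, 12) + (22, 34) = (31, 14)
  bit 3 = 1: acc = (31, 14) + (20, 23) = (11, 33)
  bit 4 = 1: acc = (11, 33) + (2, 36) = (19, 38)

31P = (19, 38)


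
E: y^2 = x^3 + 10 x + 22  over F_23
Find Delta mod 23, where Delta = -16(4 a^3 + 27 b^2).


4 a^3 + 27 b^2 = 4*10^3 + 27*22^2 = 4000 + 13068 = 17068
Delta = -16 * (17068) = -273088
Delta mod 23 = 14

Delta = 14 (mod 23)


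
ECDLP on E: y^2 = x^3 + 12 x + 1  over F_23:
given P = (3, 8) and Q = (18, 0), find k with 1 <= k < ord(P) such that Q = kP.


Enumerate multiples of P until we hit Q = (18, 0):
  1P = (3, 8)
  2P = (18, 0)
Match found at i = 2.

k = 2


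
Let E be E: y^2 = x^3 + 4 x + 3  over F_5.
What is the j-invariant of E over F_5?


Delta = -16(4 a^3 + 27 b^2) mod 5 = 1
-1728 * (4 a)^3 = -1728 * (4*4)^3 mod 5 = 2
j = 2 * 1^(-1) mod 5 = 2

j = 2 (mod 5)


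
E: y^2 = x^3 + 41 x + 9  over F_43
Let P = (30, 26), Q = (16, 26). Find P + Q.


P != Q, so use the chord formula.
s = (y2 - y1) / (x2 - x1) = (0) / (29) mod 43 = 0
x3 = s^2 - x1 - x2 mod 43 = 0^2 - 30 - 16 = 40
y3 = s (x1 - x3) - y1 mod 43 = 0 * (30 - 40) - 26 = 17

P + Q = (40, 17)


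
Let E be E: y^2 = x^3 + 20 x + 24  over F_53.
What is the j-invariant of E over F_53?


Delta = -16(4 a^3 + 27 b^2) mod 53 = 36
-1728 * (4 a)^3 = -1728 * (4*20)^3 mod 53 = 49
j = 49 * 36^(-1) mod 53 = 47

j = 47 (mod 53)


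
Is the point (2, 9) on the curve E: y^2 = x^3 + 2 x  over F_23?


Check whether y^2 = x^3 + 2 x + 0 (mod 23) for (x, y) = (2, 9).
LHS: y^2 = 9^2 mod 23 = 12
RHS: x^3 + 2 x + 0 = 2^3 + 2*2 + 0 mod 23 = 12
LHS = RHS

Yes, on the curve


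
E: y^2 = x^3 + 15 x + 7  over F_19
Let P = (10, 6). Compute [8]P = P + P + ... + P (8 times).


k = 8 = 1000_2 (binary, LSB first: 0001)
Double-and-add from P = (10, 6):
  bit 0 = 0: acc unchanged = O
  bit 1 = 0: acc unchanged = O
  bit 2 = 0: acc unchanged = O
  bit 3 = 1: acc = O + (10, 13) = (10, 13)

8P = (10, 13)


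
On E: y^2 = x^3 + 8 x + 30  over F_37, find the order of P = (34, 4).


Compute successive multiples of P until we hit O:
  1P = (34, 4)
  2P = (13, 0)
  3P = (34, 33)
  4P = O

ord(P) = 4


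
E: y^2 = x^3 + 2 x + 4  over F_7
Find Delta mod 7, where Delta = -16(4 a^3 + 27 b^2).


4 a^3 + 27 b^2 = 4*2^3 + 27*4^2 = 32 + 432 = 464
Delta = -16 * (464) = -7424
Delta mod 7 = 3

Delta = 3 (mod 7)


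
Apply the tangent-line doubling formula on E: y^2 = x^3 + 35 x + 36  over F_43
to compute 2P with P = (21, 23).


Doubling: s = (3 x1^2 + a) / (2 y1)
s = (3*21^2 + 35) / (2*23) mod 43 = 37
x3 = s^2 - 2 x1 mod 43 = 37^2 - 2*21 = 37
y3 = s (x1 - x3) - y1 mod 43 = 37 * (21 - 37) - 23 = 30

2P = (37, 30)


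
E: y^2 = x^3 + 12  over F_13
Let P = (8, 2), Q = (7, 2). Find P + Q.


P != Q, so use the chord formula.
s = (y2 - y1) / (x2 - x1) = (0) / (12) mod 13 = 0
x3 = s^2 - x1 - x2 mod 13 = 0^2 - 8 - 7 = 11
y3 = s (x1 - x3) - y1 mod 13 = 0 * (8 - 11) - 2 = 11

P + Q = (11, 11)


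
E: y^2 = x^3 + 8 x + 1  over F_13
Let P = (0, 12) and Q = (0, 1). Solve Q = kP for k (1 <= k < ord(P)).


Enumerate multiples of P until we hit Q = (0, 1):
  1P = (0, 12)
  2P = (3, 0)
  3P = (0, 1)
Match found at i = 3.

k = 3


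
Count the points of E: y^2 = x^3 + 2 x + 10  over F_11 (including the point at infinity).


For each x in F_11, count y with y^2 = x^3 + 2 x + 10 mod 11:
  x = 2: RHS = 0, y in [0]  -> 1 point(s)
  x = 4: RHS = 5, y in [4, 7]  -> 2 point(s)
  x = 7: RHS = 4, y in [2, 9]  -> 2 point(s)
  x = 9: RHS = 9, y in [3, 8]  -> 2 point(s)
Affine points: 7. Add the point at infinity: total = 8.

#E(F_11) = 8


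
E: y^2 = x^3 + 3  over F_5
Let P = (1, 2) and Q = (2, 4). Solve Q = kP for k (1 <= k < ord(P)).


Enumerate multiples of P until we hit Q = (2, 4):
  1P = (1, 2)
  2P = (2, 1)
  3P = (3, 0)
  4P = (2, 4)
Match found at i = 4.

k = 4


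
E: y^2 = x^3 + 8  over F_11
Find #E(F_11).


For each x in F_11, count y with y^2 = x^3 + 0 x + 8 mod 11:
  x = 1: RHS = 9, y in [3, 8]  -> 2 point(s)
  x = 2: RHS = 5, y in [4, 7]  -> 2 point(s)
  x = 5: RHS = 1, y in [1, 10]  -> 2 point(s)
  x = 6: RHS = 4, y in [2, 9]  -> 2 point(s)
  x = 8: RHS = 3, y in [5, 6]  -> 2 point(s)
  x = 9: RHS = 0, y in [0]  -> 1 point(s)
Affine points: 11. Add the point at infinity: total = 12.

#E(F_11) = 12


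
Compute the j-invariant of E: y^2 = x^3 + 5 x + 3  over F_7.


Delta = -16(4 a^3 + 27 b^2) mod 7 = 5
-1728 * (4 a)^3 = -1728 * (4*5)^3 mod 7 = 6
j = 6 * 5^(-1) mod 7 = 4

j = 4 (mod 7)


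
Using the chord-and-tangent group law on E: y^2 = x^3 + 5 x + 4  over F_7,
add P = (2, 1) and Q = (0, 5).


P != Q, so use the chord formula.
s = (y2 - y1) / (x2 - x1) = (4) / (5) mod 7 = 5
x3 = s^2 - x1 - x2 mod 7 = 5^2 - 2 - 0 = 2
y3 = s (x1 - x3) - y1 mod 7 = 5 * (2 - 2) - 1 = 6

P + Q = (2, 6)


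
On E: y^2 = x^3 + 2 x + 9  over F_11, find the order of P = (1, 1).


Compute successive multiples of P until we hit O:
  1P = (1, 1)
  2P = (7, 6)
  3P = (4, 2)
  4P = (0, 3)
  5P = (3, 3)
  6P = (8, 3)
  7P = (5, 1)
  8P = (5, 10)
  ... (continuing to 15P)
  15P = O

ord(P) = 15


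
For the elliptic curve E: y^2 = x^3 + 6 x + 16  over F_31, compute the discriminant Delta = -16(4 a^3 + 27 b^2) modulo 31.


4 a^3 + 27 b^2 = 4*6^3 + 27*16^2 = 864 + 6912 = 7776
Delta = -16 * (7776) = -124416
Delta mod 31 = 18

Delta = 18 (mod 31)


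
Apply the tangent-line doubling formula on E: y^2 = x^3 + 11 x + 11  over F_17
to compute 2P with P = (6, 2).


Doubling: s = (3 x1^2 + a) / (2 y1)
s = (3*6^2 + 11) / (2*2) mod 17 = 0
x3 = s^2 - 2 x1 mod 17 = 0^2 - 2*6 = 5
y3 = s (x1 - x3) - y1 mod 17 = 0 * (6 - 5) - 2 = 15

2P = (5, 15)


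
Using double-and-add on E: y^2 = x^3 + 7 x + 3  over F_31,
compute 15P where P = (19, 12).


k = 15 = 1111_2 (binary, LSB first: 1111)
Double-and-add from P = (19, 12):
  bit 0 = 1: acc = O + (19, 12) = (19, 12)
  bit 1 = 1: acc = (19, 12) + (3, 12) = (9, 19)
  bit 2 = 1: acc = (9, 19) + (10, 22) = (21, 7)
  bit 3 = 1: acc = (21, 7) + (5, 15) = (13, 20)

15P = (13, 20)


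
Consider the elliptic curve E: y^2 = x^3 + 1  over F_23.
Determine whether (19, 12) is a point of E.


Check whether y^2 = x^3 + 0 x + 1 (mod 23) for (x, y) = (19, 12).
LHS: y^2 = 12^2 mod 23 = 6
RHS: x^3 + 0 x + 1 = 19^3 + 0*19 + 1 mod 23 = 6
LHS = RHS

Yes, on the curve


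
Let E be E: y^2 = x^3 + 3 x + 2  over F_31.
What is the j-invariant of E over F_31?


Delta = -16(4 a^3 + 27 b^2) mod 31 = 16
-1728 * (4 a)^3 = -1728 * (4*3)^3 mod 31 = 29
j = 29 * 16^(-1) mod 31 = 27

j = 27 (mod 31)


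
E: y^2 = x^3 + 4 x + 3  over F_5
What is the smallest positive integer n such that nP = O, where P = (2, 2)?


Compute successive multiples of P until we hit O:
  1P = (2, 2)
  2P = (2, 3)
  3P = O

ord(P) = 3


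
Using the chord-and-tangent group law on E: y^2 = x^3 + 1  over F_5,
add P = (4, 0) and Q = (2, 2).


P != Q, so use the chord formula.
s = (y2 - y1) / (x2 - x1) = (2) / (3) mod 5 = 4
x3 = s^2 - x1 - x2 mod 5 = 4^2 - 4 - 2 = 0
y3 = s (x1 - x3) - y1 mod 5 = 4 * (4 - 0) - 0 = 1

P + Q = (0, 1)


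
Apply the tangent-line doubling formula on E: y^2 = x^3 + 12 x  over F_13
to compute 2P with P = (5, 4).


Doubling: s = (3 x1^2 + a) / (2 y1)
s = (3*5^2 + 12) / (2*4) mod 13 = 6
x3 = s^2 - 2 x1 mod 13 = 6^2 - 2*5 = 0
y3 = s (x1 - x3) - y1 mod 13 = 6 * (5 - 0) - 4 = 0

2P = (0, 0)


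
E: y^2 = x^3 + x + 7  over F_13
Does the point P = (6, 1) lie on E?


Check whether y^2 = x^3 + 1 x + 7 (mod 13) for (x, y) = (6, 1).
LHS: y^2 = 1^2 mod 13 = 1
RHS: x^3 + 1 x + 7 = 6^3 + 1*6 + 7 mod 13 = 8
LHS != RHS

No, not on the curve


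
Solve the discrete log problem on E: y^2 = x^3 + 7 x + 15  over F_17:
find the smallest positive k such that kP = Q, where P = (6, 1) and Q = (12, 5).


Enumerate multiples of P until we hit Q = (12, 5):
  1P = (6, 1)
  2P = (9, 5)
  3P = (0, 7)
  4P = (12, 5)
Match found at i = 4.

k = 4


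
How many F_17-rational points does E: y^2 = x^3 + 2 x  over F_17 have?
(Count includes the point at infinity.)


For each x in F_17, count y with y^2 = x^3 + 2 x + 0 mod 17:
  x = 0: RHS = 0, y in [0]  -> 1 point(s)
  x = 3: RHS = 16, y in [4, 13]  -> 2 point(s)
  x = 4: RHS = 4, y in [2, 15]  -> 2 point(s)
  x = 5: RHS = 16, y in [4, 13]  -> 2 point(s)
  x = 7: RHS = 0, y in [0]  -> 1 point(s)
  x = 8: RHS = 1, y in [1, 16]  -> 2 point(s)
  x = 9: RHS = 16, y in [4, 13]  -> 2 point(s)
  x = 10: RHS = 0, y in [0]  -> 1 point(s)
  x = 12: RHS = 1, y in [1, 16]  -> 2 point(s)
  x = 13: RHS = 13, y in [8, 9]  -> 2 point(s)
  x = 14: RHS = 1, y in [1, 16]  -> 2 point(s)
Affine points: 19. Add the point at infinity: total = 20.

#E(F_17) = 20


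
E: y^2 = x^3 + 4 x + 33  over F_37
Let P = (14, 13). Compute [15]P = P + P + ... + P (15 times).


k = 15 = 1111_2 (binary, LSB first: 1111)
Double-and-add from P = (14, 13):
  bit 0 = 1: acc = O + (14, 13) = (14, 13)
  bit 1 = 1: acc = (14, 13) + (9, 24) = (7, 16)
  bit 2 = 1: acc = (7, 16) + (26, 8) = (1, 36)
  bit 3 = 1: acc = (1, 36) + (19, 30) = (13, 5)

15P = (13, 5)


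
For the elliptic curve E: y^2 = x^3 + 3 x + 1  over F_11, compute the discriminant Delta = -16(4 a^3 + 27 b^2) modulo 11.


4 a^3 + 27 b^2 = 4*3^3 + 27*1^2 = 108 + 27 = 135
Delta = -16 * (135) = -2160
Delta mod 11 = 7

Delta = 7 (mod 11)


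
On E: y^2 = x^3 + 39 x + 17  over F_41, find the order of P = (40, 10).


Compute successive multiples of P until we hit O:
  1P = (40, 10)
  2P = (6, 4)
  3P = (20, 8)
  4P = (38, 23)
  5P = (36, 5)
  6P = (5, 3)
  7P = (19, 27)
  8P = (31, 12)
  ... (continuing to 23P)
  23P = O

ord(P) = 23


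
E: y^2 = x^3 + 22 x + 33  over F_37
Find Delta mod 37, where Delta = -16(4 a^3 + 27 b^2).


4 a^3 + 27 b^2 = 4*22^3 + 27*33^2 = 42592 + 29403 = 71995
Delta = -16 * (71995) = -1151920
Delta mod 37 = 1

Delta = 1 (mod 37)


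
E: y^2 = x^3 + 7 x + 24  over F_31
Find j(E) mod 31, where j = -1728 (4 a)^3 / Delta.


Delta = -16(4 a^3 + 27 b^2) mod 31 = 1
-1728 * (4 a)^3 = -1728 * (4*7)^3 mod 31 = 1
j = 1 * 1^(-1) mod 31 = 1

j = 1 (mod 31)


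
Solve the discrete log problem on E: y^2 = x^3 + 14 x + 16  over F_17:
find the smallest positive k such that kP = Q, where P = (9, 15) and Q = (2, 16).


Enumerate multiples of P until we hit Q = (2, 16):
  1P = (9, 15)
  2P = (12, 12)
  3P = (14, 7)
  4P = (2, 1)
  5P = (10, 0)
  6P = (2, 16)
Match found at i = 6.

k = 6


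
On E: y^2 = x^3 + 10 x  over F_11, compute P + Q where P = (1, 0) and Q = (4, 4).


P != Q, so use the chord formula.
s = (y2 - y1) / (x2 - x1) = (4) / (3) mod 11 = 5
x3 = s^2 - x1 - x2 mod 11 = 5^2 - 1 - 4 = 9
y3 = s (x1 - x3) - y1 mod 11 = 5 * (1 - 9) - 0 = 4

P + Q = (9, 4)


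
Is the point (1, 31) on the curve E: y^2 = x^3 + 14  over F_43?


Check whether y^2 = x^3 + 0 x + 14 (mod 43) for (x, y) = (1, 31).
LHS: y^2 = 31^2 mod 43 = 15
RHS: x^3 + 0 x + 14 = 1^3 + 0*1 + 14 mod 43 = 15
LHS = RHS

Yes, on the curve


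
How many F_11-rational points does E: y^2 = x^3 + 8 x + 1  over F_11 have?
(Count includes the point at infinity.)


For each x in F_11, count y with y^2 = x^3 + 8 x + 1 mod 11:
  x = 0: RHS = 1, y in [1, 10]  -> 2 point(s)
  x = 2: RHS = 3, y in [5, 6]  -> 2 point(s)
  x = 4: RHS = 9, y in [3, 8]  -> 2 point(s)
  x = 5: RHS = 1, y in [1, 10]  -> 2 point(s)
  x = 6: RHS = 1, y in [1, 10]  -> 2 point(s)
  x = 7: RHS = 4, y in [2, 9]  -> 2 point(s)
  x = 8: RHS = 5, y in [4, 7]  -> 2 point(s)
  x = 10: RHS = 3, y in [5, 6]  -> 2 point(s)
Affine points: 16. Add the point at infinity: total = 17.

#E(F_11) = 17


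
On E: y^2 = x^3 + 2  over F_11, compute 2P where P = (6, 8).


Doubling: s = (3 x1^2 + a) / (2 y1)
s = (3*6^2 + 0) / (2*8) mod 11 = 4
x3 = s^2 - 2 x1 mod 11 = 4^2 - 2*6 = 4
y3 = s (x1 - x3) - y1 mod 11 = 4 * (6 - 4) - 8 = 0

2P = (4, 0)


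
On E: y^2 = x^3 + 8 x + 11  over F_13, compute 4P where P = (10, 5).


k = 4 = 100_2 (binary, LSB first: 001)
Double-and-add from P = (10, 5):
  bit 0 = 0: acc unchanged = O
  bit 1 = 0: acc unchanged = O
  bit 2 = 1: acc = O + (10, 8) = (10, 8)

4P = (10, 8)


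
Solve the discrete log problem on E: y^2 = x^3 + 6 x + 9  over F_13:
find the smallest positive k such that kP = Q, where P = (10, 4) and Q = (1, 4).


Enumerate multiples of P until we hit Q = (1, 4):
  1P = (10, 4)
  2P = (9, 5)
  3P = (8, 7)
  4P = (7, 11)
  5P = (0, 3)
  6P = (6, 12)
  7P = (1, 4)
Match found at i = 7.

k = 7


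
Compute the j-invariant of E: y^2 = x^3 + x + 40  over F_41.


Delta = -16(4 a^3 + 27 b^2) mod 41 = 37
-1728 * (4 a)^3 = -1728 * (4*1)^3 mod 41 = 26
j = 26 * 37^(-1) mod 41 = 14

j = 14 (mod 41)


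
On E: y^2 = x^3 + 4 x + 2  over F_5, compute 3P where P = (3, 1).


k = 3 = 11_2 (binary, LSB first: 11)
Double-and-add from P = (3, 1):
  bit 0 = 1: acc = O + (3, 1) = (3, 1)
  bit 1 = 1: acc = (3, 1) + (3, 4) = O

3P = O


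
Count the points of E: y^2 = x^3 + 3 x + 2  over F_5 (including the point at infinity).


For each x in F_5, count y with y^2 = x^3 + 3 x + 2 mod 5:
  x = 1: RHS = 1, y in [1, 4]  -> 2 point(s)
  x = 2: RHS = 1, y in [1, 4]  -> 2 point(s)
Affine points: 4. Add the point at infinity: total = 5.

#E(F_5) = 5


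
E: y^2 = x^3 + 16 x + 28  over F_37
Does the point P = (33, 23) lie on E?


Check whether y^2 = x^3 + 16 x + 28 (mod 37) for (x, y) = (33, 23).
LHS: y^2 = 23^2 mod 37 = 11
RHS: x^3 + 16 x + 28 = 33^3 + 16*33 + 28 mod 37 = 11
LHS = RHS

Yes, on the curve


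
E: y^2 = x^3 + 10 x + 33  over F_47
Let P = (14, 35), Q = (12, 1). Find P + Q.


P != Q, so use the chord formula.
s = (y2 - y1) / (x2 - x1) = (13) / (45) mod 47 = 17
x3 = s^2 - x1 - x2 mod 47 = 17^2 - 14 - 12 = 28
y3 = s (x1 - x3) - y1 mod 47 = 17 * (14 - 28) - 35 = 9

P + Q = (28, 9)


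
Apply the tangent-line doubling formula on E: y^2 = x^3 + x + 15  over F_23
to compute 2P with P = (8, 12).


Doubling: s = (3 x1^2 + a) / (2 y1)
s = (3*8^2 + 1) / (2*12) mod 23 = 9
x3 = s^2 - 2 x1 mod 23 = 9^2 - 2*8 = 19
y3 = s (x1 - x3) - y1 mod 23 = 9 * (8 - 19) - 12 = 4

2P = (19, 4)


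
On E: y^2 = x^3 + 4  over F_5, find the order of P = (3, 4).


Compute successive multiples of P until we hit O:
  1P = (3, 4)
  2P = (0, 3)
  3P = (1, 0)
  4P = (0, 2)
  5P = (3, 1)
  6P = O

ord(P) = 6


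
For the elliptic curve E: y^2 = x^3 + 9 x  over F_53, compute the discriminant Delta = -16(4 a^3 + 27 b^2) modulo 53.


4 a^3 + 27 b^2 = 4*9^3 + 27*0^2 = 2916 + 0 = 2916
Delta = -16 * (2916) = -46656
Delta mod 53 = 37

Delta = 37 (mod 53)


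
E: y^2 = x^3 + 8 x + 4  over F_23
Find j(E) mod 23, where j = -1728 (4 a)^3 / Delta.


Delta = -16(4 a^3 + 27 b^2) mod 23 = 18
-1728 * (4 a)^3 = -1728 * (4*8)^3 mod 23 = 21
j = 21 * 18^(-1) mod 23 = 5

j = 5 (mod 23)


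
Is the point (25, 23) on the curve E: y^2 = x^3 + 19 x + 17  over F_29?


Check whether y^2 = x^3 + 19 x + 17 (mod 29) for (x, y) = (25, 23).
LHS: y^2 = 23^2 mod 29 = 7
RHS: x^3 + 19 x + 17 = 25^3 + 19*25 + 17 mod 29 = 22
LHS != RHS

No, not on the curve


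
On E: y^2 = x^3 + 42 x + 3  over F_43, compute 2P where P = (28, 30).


Doubling: s = (3 x1^2 + a) / (2 y1)
s = (3*28^2 + 42) / (2*30) mod 43 = 27
x3 = s^2 - 2 x1 mod 43 = 27^2 - 2*28 = 28
y3 = s (x1 - x3) - y1 mod 43 = 27 * (28 - 28) - 30 = 13

2P = (28, 13)


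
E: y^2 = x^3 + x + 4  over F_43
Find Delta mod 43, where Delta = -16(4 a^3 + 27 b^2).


4 a^3 + 27 b^2 = 4*1^3 + 27*4^2 = 4 + 432 = 436
Delta = -16 * (436) = -6976
Delta mod 43 = 33

Delta = 33 (mod 43)


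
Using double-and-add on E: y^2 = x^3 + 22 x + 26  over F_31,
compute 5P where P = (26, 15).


k = 5 = 101_2 (binary, LSB first: 101)
Double-and-add from P = (26, 15):
  bit 0 = 1: acc = O + (26, 15) = (26, 15)
  bit 1 = 0: acc unchanged = (26, 15)
  bit 2 = 1: acc = (26, 15) + (26, 15) = (26, 16)

5P = (26, 16)


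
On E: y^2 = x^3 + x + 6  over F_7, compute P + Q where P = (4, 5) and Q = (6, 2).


P != Q, so use the chord formula.
s = (y2 - y1) / (x2 - x1) = (4) / (2) mod 7 = 2
x3 = s^2 - x1 - x2 mod 7 = 2^2 - 4 - 6 = 1
y3 = s (x1 - x3) - y1 mod 7 = 2 * (4 - 1) - 5 = 1

P + Q = (1, 1)


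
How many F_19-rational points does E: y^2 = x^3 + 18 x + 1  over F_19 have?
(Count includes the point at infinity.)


For each x in F_19, count y with y^2 = x^3 + 18 x + 1 mod 19:
  x = 0: RHS = 1, y in [1, 18]  -> 2 point(s)
  x = 1: RHS = 1, y in [1, 18]  -> 2 point(s)
  x = 2: RHS = 7, y in [8, 11]  -> 2 point(s)
  x = 3: RHS = 6, y in [5, 14]  -> 2 point(s)
  x = 4: RHS = 4, y in [2, 17]  -> 2 point(s)
  x = 5: RHS = 7, y in [8, 11]  -> 2 point(s)
  x = 8: RHS = 11, y in [7, 12]  -> 2 point(s)
  x = 12: RHS = 7, y in [8, 11]  -> 2 point(s)
  x = 13: RHS = 0, y in [0]  -> 1 point(s)
  x = 15: RHS = 17, y in [6, 13]  -> 2 point(s)
  x = 18: RHS = 1, y in [1, 18]  -> 2 point(s)
Affine points: 21. Add the point at infinity: total = 22.

#E(F_19) = 22


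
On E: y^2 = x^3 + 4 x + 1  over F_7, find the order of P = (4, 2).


Compute successive multiples of P until we hit O:
  1P = (4, 2)
  2P = (0, 1)
  3P = (0, 6)
  4P = (4, 5)
  5P = O

ord(P) = 5


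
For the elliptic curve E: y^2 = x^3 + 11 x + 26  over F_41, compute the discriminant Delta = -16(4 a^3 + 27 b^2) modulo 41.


4 a^3 + 27 b^2 = 4*11^3 + 27*26^2 = 5324 + 18252 = 23576
Delta = -16 * (23576) = -377216
Delta mod 41 = 25

Delta = 25 (mod 41)


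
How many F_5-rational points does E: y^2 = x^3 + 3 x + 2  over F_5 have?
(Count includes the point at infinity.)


For each x in F_5, count y with y^2 = x^3 + 3 x + 2 mod 5:
  x = 1: RHS = 1, y in [1, 4]  -> 2 point(s)
  x = 2: RHS = 1, y in [1, 4]  -> 2 point(s)
Affine points: 4. Add the point at infinity: total = 5.

#E(F_5) = 5


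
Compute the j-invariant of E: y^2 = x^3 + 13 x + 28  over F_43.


Delta = -16(4 a^3 + 27 b^2) mod 43 = 25
-1728 * (4 a)^3 = -1728 * (4*13)^3 mod 43 = 16
j = 16 * 25^(-1) mod 43 = 23

j = 23 (mod 43)


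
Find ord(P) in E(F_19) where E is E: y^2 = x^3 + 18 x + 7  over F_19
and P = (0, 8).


Compute successive multiples of P until we hit O:
  1P = (0, 8)
  2P = (17, 18)
  3P = (8, 13)
  4P = (1, 8)
  5P = (18, 11)
  6P = (10, 3)
  7P = (14, 18)
  8P = (9, 10)
  ... (continuing to 25P)
  25P = O

ord(P) = 25


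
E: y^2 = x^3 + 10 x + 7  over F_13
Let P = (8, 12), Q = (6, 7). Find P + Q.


P != Q, so use the chord formula.
s = (y2 - y1) / (x2 - x1) = (8) / (11) mod 13 = 9
x3 = s^2 - x1 - x2 mod 13 = 9^2 - 8 - 6 = 2
y3 = s (x1 - x3) - y1 mod 13 = 9 * (8 - 2) - 12 = 3

P + Q = (2, 3)


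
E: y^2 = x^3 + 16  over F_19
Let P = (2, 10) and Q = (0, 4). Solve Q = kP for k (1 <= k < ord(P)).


Enumerate multiples of P until we hit Q = (0, 4):
  1P = (2, 10)
  2P = (7, 6)
  3P = (0, 15)
  4P = (9, 17)
  5P = (9, 2)
  6P = (0, 4)
Match found at i = 6.

k = 6


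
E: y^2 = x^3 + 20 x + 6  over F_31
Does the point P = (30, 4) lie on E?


Check whether y^2 = x^3 + 20 x + 6 (mod 31) for (x, y) = (30, 4).
LHS: y^2 = 4^2 mod 31 = 16
RHS: x^3 + 20 x + 6 = 30^3 + 20*30 + 6 mod 31 = 16
LHS = RHS

Yes, on the curve


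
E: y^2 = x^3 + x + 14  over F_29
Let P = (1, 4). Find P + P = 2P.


Doubling: s = (3 x1^2 + a) / (2 y1)
s = (3*1^2 + 1) / (2*4) mod 29 = 15
x3 = s^2 - 2 x1 mod 29 = 15^2 - 2*1 = 20
y3 = s (x1 - x3) - y1 mod 29 = 15 * (1 - 20) - 4 = 1

2P = (20, 1)


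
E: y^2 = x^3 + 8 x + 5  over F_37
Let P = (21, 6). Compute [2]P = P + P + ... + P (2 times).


k = 2 = 10_2 (binary, LSB first: 01)
Double-and-add from P = (21, 6):
  bit 0 = 0: acc unchanged = O
  bit 1 = 1: acc = O + (4, 8) = (4, 8)

2P = (4, 8)


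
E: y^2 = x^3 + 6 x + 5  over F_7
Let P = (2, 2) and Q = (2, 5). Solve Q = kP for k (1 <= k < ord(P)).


Enumerate multiples of P until we hit Q = (2, 5):
  1P = (2, 2)
  2P = (4, 3)
  3P = (3, 1)
  4P = (3, 6)
  5P = (4, 4)
  6P = (2, 5)
Match found at i = 6.

k = 6


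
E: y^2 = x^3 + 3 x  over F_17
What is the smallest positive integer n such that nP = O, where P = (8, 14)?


Compute successive multiples of P until we hit O:
  1P = (8, 14)
  2P = (16, 8)
  3P = (1, 2)
  4P = (4, 5)
  5P = (9, 5)
  6P = (13, 14)
  7P = (13, 3)
  8P = (9, 12)
  ... (continuing to 13P)
  13P = O

ord(P) = 13


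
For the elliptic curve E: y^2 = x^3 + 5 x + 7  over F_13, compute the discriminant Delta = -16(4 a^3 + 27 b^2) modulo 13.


4 a^3 + 27 b^2 = 4*5^3 + 27*7^2 = 500 + 1323 = 1823
Delta = -16 * (1823) = -29168
Delta mod 13 = 4

Delta = 4 (mod 13)


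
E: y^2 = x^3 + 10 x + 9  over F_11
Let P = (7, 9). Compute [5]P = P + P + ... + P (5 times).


k = 5 = 101_2 (binary, LSB first: 101)
Double-and-add from P = (7, 9):
  bit 0 = 1: acc = O + (7, 9) = (7, 9)
  bit 1 = 0: acc unchanged = (7, 9)
  bit 2 = 1: acc = (7, 9) + (3, 0) = (4, 6)

5P = (4, 6)


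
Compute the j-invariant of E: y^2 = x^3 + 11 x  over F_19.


Delta = -16(4 a^3 + 27 b^2) mod 19 = 12
-1728 * (4 a)^3 = -1728 * (4*11)^3 mod 19 = 7
j = 7 * 12^(-1) mod 19 = 18

j = 18 (mod 19)


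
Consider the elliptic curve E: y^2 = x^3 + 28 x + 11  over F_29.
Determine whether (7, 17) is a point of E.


Check whether y^2 = x^3 + 28 x + 11 (mod 29) for (x, y) = (7, 17).
LHS: y^2 = 17^2 mod 29 = 28
RHS: x^3 + 28 x + 11 = 7^3 + 28*7 + 11 mod 29 = 28
LHS = RHS

Yes, on the curve


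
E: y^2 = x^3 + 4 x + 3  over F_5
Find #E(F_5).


For each x in F_5, count y with y^2 = x^3 + 4 x + 3 mod 5:
  x = 2: RHS = 4, y in [2, 3]  -> 2 point(s)
Affine points: 2. Add the point at infinity: total = 3.

#E(F_5) = 3


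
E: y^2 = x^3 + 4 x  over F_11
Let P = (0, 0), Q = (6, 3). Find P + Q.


P != Q, so use the chord formula.
s = (y2 - y1) / (x2 - x1) = (3) / (6) mod 11 = 6
x3 = s^2 - x1 - x2 mod 11 = 6^2 - 0 - 6 = 8
y3 = s (x1 - x3) - y1 mod 11 = 6 * (0 - 8) - 0 = 7

P + Q = (8, 7)


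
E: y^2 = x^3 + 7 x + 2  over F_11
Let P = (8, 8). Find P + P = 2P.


Doubling: s = (3 x1^2 + a) / (2 y1)
s = (3*8^2 + 7) / (2*8) mod 11 = 9
x3 = s^2 - 2 x1 mod 11 = 9^2 - 2*8 = 10
y3 = s (x1 - x3) - y1 mod 11 = 9 * (8 - 10) - 8 = 7

2P = (10, 7)


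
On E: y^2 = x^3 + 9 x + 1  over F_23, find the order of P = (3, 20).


Compute successive multiples of P until we hit O:
  1P = (3, 20)
  2P = (7, 4)
  3P = (6, 15)
  4P = (4, 20)
  5P = (16, 3)
  6P = (20, 4)
  7P = (2, 21)
  8P = (19, 19)
  ... (continuing to 21P)
  21P = O

ord(P) = 21


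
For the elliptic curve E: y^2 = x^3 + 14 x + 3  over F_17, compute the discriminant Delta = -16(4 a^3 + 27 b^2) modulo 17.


4 a^3 + 27 b^2 = 4*14^3 + 27*3^2 = 10976 + 243 = 11219
Delta = -16 * (11219) = -179504
Delta mod 17 = 16

Delta = 16 (mod 17)


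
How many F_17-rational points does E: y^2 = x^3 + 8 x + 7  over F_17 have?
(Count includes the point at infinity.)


For each x in F_17, count y with y^2 = x^3 + 8 x + 7 mod 17:
  x = 1: RHS = 16, y in [4, 13]  -> 2 point(s)
  x = 4: RHS = 1, y in [1, 16]  -> 2 point(s)
  x = 5: RHS = 2, y in [6, 11]  -> 2 point(s)
  x = 6: RHS = 16, y in [4, 13]  -> 2 point(s)
  x = 7: RHS = 15, y in [7, 10]  -> 2 point(s)
  x = 9: RHS = 9, y in [3, 14]  -> 2 point(s)
  x = 10: RHS = 16, y in [4, 13]  -> 2 point(s)
  x = 11: RHS = 15, y in [7, 10]  -> 2 point(s)
  x = 13: RHS = 13, y in [8, 9]  -> 2 point(s)
  x = 15: RHS = 0, y in [0]  -> 1 point(s)
  x = 16: RHS = 15, y in [7, 10]  -> 2 point(s)
Affine points: 21. Add the point at infinity: total = 22.

#E(F_17) = 22


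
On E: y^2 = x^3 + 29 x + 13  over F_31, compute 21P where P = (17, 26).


k = 21 = 10101_2 (binary, LSB first: 10101)
Double-and-add from P = (17, 26):
  bit 0 = 1: acc = O + (17, 26) = (17, 26)
  bit 1 = 0: acc unchanged = (17, 26)
  bit 2 = 1: acc = (17, 26) + (24, 26) = (21, 5)
  bit 3 = 0: acc unchanged = (21, 5)
  bit 4 = 1: acc = (21, 5) + (10, 1) = (5, 29)

21P = (5, 29)


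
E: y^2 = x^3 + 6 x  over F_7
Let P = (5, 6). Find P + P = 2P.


Doubling: s = (3 x1^2 + a) / (2 y1)
s = (3*5^2 + 6) / (2*6) mod 7 = 5
x3 = s^2 - 2 x1 mod 7 = 5^2 - 2*5 = 1
y3 = s (x1 - x3) - y1 mod 7 = 5 * (5 - 1) - 6 = 0

2P = (1, 0)


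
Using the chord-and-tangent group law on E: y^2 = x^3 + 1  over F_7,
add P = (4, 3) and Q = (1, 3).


P != Q, so use the chord formula.
s = (y2 - y1) / (x2 - x1) = (0) / (4) mod 7 = 0
x3 = s^2 - x1 - x2 mod 7 = 0^2 - 4 - 1 = 2
y3 = s (x1 - x3) - y1 mod 7 = 0 * (4 - 2) - 3 = 4

P + Q = (2, 4)


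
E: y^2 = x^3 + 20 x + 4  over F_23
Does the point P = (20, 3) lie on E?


Check whether y^2 = x^3 + 20 x + 4 (mod 23) for (x, y) = (20, 3).
LHS: y^2 = 3^2 mod 23 = 9
RHS: x^3 + 20 x + 4 = 20^3 + 20*20 + 4 mod 23 = 9
LHS = RHS

Yes, on the curve


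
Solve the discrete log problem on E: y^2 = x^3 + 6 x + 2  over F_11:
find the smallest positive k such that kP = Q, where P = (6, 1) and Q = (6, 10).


Enumerate multiples of P until we hit Q = (6, 10):
  1P = (6, 1)
  2P = (3, 5)
  3P = (5, 5)
  4P = (5, 6)
  5P = (3, 6)
  6P = (6, 10)
Match found at i = 6.

k = 6


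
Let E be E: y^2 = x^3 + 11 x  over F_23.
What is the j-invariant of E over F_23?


Delta = -16(4 a^3 + 27 b^2) mod 23 = 8
-1728 * (4 a)^3 = -1728 * (4*11)^3 mod 23 = 1
j = 1 * 8^(-1) mod 23 = 3

j = 3 (mod 23)


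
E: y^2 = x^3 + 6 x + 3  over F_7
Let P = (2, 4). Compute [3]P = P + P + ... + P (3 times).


k = 3 = 11_2 (binary, LSB first: 11)
Double-and-add from P = (2, 4):
  bit 0 = 1: acc = O + (2, 4) = (2, 4)
  bit 1 = 1: acc = (2, 4) + (5, 5) = (4, 0)

3P = (4, 0)


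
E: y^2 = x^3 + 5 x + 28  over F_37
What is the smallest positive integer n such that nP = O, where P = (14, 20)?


Compute successive multiples of P until we hit O:
  1P = (14, 20)
  2P = (5, 20)
  3P = (18, 17)
  4P = (31, 2)
  5P = (25, 33)
  6P = (26, 23)
  7P = (4, 1)
  8P = (3, 12)
  ... (continuing to 23P)
  23P = O

ord(P) = 23


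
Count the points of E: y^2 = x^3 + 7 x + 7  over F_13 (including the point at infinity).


For each x in F_13, count y with y^2 = x^3 + 7 x + 7 mod 13:
  x = 2: RHS = 3, y in [4, 9]  -> 2 point(s)
  x = 3: RHS = 3, y in [4, 9]  -> 2 point(s)
  x = 7: RHS = 9, y in [3, 10]  -> 2 point(s)
  x = 8: RHS = 3, y in [4, 9]  -> 2 point(s)
  x = 12: RHS = 12, y in [5, 8]  -> 2 point(s)
Affine points: 10. Add the point at infinity: total = 11.

#E(F_13) = 11


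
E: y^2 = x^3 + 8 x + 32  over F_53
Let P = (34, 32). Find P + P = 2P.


Doubling: s = (3 x1^2 + a) / (2 y1)
s = (3*34^2 + 8) / (2*32) mod 53 = 51
x3 = s^2 - 2 x1 mod 53 = 51^2 - 2*34 = 42
y3 = s (x1 - x3) - y1 mod 53 = 51 * (34 - 42) - 32 = 37

2P = (42, 37)


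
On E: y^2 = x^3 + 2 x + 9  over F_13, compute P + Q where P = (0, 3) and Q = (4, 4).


P != Q, so use the chord formula.
s = (y2 - y1) / (x2 - x1) = (1) / (4) mod 13 = 10
x3 = s^2 - x1 - x2 mod 13 = 10^2 - 0 - 4 = 5
y3 = s (x1 - x3) - y1 mod 13 = 10 * (0 - 5) - 3 = 12

P + Q = (5, 12)
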